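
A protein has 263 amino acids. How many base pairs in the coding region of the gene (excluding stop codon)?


Each amino acid = 1 codon = 3 bp
bp = 263 * 3 = 789 bp

789 bp


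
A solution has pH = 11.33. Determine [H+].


[H+] = 10^(-pH)
[H+] = 10^(-11.33)
[H+] = 4.677e-12 M

4.677e-12 M


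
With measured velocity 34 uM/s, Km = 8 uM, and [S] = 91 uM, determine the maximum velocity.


Vmax = v * (Km + [S]) / [S]
Vmax = 34 * (8 + 91) / 91
Vmax = 36.989 uM/s

36.989 uM/s


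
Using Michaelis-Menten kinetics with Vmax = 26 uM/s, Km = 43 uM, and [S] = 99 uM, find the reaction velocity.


v = Vmax * [S] / (Km + [S])
v = 26 * 99 / (43 + 99)
v = 18.1268 uM/s

18.1268 uM/s


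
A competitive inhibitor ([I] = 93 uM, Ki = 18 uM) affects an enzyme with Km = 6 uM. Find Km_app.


Km_app = Km * (1 + [I]/Ki)
Km_app = 6 * (1 + 93/18)
Km_app = 37.0 uM

37.0 uM


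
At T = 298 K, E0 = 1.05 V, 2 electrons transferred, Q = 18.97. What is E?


E = E0 - (RT/nF) * ln(Q)
E = 1.05 - (8.314 * 298 / (2 * 96485)) * ln(18.97)
E = 1.0122 V

1.0122 V


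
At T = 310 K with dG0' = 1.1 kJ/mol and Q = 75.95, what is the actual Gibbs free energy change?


dG = dG0' + RT * ln(Q) / 1000
dG = 1.1 + 8.314 * 310 * ln(75.95) / 1000
dG = 12.2601 kJ/mol

12.2601 kJ/mol


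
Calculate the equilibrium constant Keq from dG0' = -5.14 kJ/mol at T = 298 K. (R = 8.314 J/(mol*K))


Keq = exp(-dG0 * 1000 / (R * T))
Keq = exp(-(-5.14) * 1000 / (8.314 * 298))
Keq = 7.9615

7.9615


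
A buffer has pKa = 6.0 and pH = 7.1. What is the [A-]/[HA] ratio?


[A-]/[HA] = 10^(pH - pKa)
= 10^(7.1 - 6.0)
= 12.5893

12.5893


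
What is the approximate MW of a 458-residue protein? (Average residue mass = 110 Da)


MW = n_residues * 110 Da
MW = 458 * 110
MW = 50380 Da

50380 Da


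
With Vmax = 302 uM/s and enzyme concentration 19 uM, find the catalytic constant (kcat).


kcat = Vmax / [E]t
kcat = 302 / 19
kcat = 15.8947 s^-1

15.8947 s^-1


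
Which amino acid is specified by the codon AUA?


Standard genetic code lookup.
Codon AUA -> Ile

Ile


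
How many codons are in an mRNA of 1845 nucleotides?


codons = nucleotides / 3
codons = 1845 / 3 = 615

615


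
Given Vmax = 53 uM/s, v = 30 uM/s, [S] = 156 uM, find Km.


Km = [S] * (Vmax - v) / v
Km = 156 * (53 - 30) / 30
Km = 119.6 uM

119.6 uM


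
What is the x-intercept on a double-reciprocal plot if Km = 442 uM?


x-intercept = -1/Km
= -1/442
= -0.0023 1/uM

-0.0023 1/uM


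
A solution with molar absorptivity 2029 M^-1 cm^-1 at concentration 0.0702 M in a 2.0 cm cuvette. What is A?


A = epsilon * c * l
A = 2029 * 0.0702 * 2.0
A = 284.8716

284.8716


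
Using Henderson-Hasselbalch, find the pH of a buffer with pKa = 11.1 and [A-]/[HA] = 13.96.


pH = pKa + log10([A-]/[HA])
pH = 11.1 + log10(13.96)
pH = 12.2449

12.2449


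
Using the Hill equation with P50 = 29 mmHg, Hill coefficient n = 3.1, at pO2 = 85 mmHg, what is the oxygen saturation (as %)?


Y = pO2^n / (P50^n + pO2^n)
Y = 85^3.1 / (29^3.1 + 85^3.1)
Y = 96.56%

96.56%


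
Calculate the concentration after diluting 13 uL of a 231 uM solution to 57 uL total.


C2 = C1 * V1 / V2
C2 = 231 * 13 / 57
C2 = 52.6842 uM

52.6842 uM


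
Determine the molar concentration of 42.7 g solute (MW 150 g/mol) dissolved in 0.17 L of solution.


C = (mass / MW) / volume
C = (42.7 / 150) / 0.17
C = 1.6745 M

1.6745 M


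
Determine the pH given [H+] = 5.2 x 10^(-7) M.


pH = -log10([H+])
pH = -log10(5.2 x 10^(-7))
pH = 6.284

6.284


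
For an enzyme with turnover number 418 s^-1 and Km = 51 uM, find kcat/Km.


Catalytic efficiency = kcat / Km
= 418 / 51
= 8.1961 uM^-1*s^-1

8.1961 uM^-1*s^-1


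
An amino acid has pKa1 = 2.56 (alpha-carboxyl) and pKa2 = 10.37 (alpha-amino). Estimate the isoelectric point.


pI = (pKa1 + pKa2) / 2
pI = (2.56 + 10.37) / 2
pI = 6.465

6.465


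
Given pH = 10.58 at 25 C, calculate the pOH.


pOH = 14 - pH
pOH = 14 - 10.58
pOH = 3.42

3.42


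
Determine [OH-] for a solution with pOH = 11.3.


[OH-] = 10^(-pOH)
[OH-] = 10^(-11.3)
[OH-] = 5.012e-12 M

5.012e-12 M


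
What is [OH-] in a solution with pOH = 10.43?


[OH-] = 10^(-pOH)
[OH-] = 10^(-10.43)
[OH-] = 3.715e-11 M

3.715e-11 M


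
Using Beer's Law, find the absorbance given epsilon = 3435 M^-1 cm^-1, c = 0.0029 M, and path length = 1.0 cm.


A = epsilon * c * l
A = 3435 * 0.0029 * 1.0
A = 9.9615

9.9615


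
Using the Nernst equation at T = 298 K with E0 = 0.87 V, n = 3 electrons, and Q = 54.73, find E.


E = E0 - (RT/nF) * ln(Q)
E = 0.87 - (8.314 * 298 / (3 * 96485)) * ln(54.73)
E = 0.8357 V

0.8357 V


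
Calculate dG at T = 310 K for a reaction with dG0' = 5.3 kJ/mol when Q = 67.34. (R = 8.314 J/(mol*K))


dG = dG0' + RT * ln(Q) / 1000
dG = 5.3 + 8.314 * 310 * ln(67.34) / 1000
dG = 16.15 kJ/mol

16.15 kJ/mol


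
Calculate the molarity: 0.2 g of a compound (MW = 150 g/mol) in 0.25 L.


C = (mass / MW) / volume
C = (0.2 / 150) / 0.25
C = 0.0053 M

0.0053 M


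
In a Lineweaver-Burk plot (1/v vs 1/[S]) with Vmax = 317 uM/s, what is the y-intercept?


y-intercept = 1/Vmax
= 1/317
= 0.0032 s/uM

0.0032 s/uM


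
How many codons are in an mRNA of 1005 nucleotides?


codons = nucleotides / 3
codons = 1005 / 3 = 335

335


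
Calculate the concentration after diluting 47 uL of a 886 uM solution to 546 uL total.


C2 = C1 * V1 / V2
C2 = 886 * 47 / 546
C2 = 76.2674 uM

76.2674 uM


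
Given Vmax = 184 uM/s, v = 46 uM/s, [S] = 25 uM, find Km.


Km = [S] * (Vmax - v) / v
Km = 25 * (184 - 46) / 46
Km = 75.0 uM

75.0 uM


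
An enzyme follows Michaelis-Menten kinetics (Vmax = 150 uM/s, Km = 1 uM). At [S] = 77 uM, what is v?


v = Vmax * [S] / (Km + [S])
v = 150 * 77 / (1 + 77)
v = 148.0769 uM/s

148.0769 uM/s


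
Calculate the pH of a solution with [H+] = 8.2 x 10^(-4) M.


pH = -log10([H+])
pH = -log10(8.2 x 10^(-4))
pH = 3.0862

3.0862


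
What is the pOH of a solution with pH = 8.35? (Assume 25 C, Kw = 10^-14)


pOH = 14 - pH
pOH = 14 - 8.35
pOH = 5.65

5.65


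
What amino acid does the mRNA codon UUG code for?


Standard genetic code lookup.
Codon UUG -> Leu

Leu


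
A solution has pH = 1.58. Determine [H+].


[H+] = 10^(-pH)
[H+] = 10^(-1.58)
[H+] = 0.0263 M

0.0263 M


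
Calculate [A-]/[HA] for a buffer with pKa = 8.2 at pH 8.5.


[A-]/[HA] = 10^(pH - pKa)
= 10^(8.5 - 8.2)
= 1.9953

1.9953


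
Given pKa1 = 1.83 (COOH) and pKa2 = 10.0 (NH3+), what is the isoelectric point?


pI = (pKa1 + pKa2) / 2
pI = (1.83 + 10.0) / 2
pI = 5.915

5.915


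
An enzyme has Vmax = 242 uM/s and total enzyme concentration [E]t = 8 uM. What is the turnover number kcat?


kcat = Vmax / [E]t
kcat = 242 / 8
kcat = 30.25 s^-1

30.25 s^-1


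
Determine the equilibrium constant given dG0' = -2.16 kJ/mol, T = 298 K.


Keq = exp(-dG0 * 1000 / (R * T))
Keq = exp(-(-2.16) * 1000 / (8.314 * 298))
Keq = 2.3913

2.3913


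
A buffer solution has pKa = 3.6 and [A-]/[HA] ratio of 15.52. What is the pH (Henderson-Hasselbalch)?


pH = pKa + log10([A-]/[HA])
pH = 3.6 + log10(15.52)
pH = 4.7909

4.7909


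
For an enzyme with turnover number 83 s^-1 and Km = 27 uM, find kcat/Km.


Catalytic efficiency = kcat / Km
= 83 / 27
= 3.0741 uM^-1*s^-1

3.0741 uM^-1*s^-1


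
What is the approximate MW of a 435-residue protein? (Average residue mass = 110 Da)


MW = n_residues * 110 Da
MW = 435 * 110
MW = 47850 Da

47850 Da


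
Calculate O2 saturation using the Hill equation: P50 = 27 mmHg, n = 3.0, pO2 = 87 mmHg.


Y = pO2^n / (P50^n + pO2^n)
Y = 87^3.0 / (27^3.0 + 87^3.0)
Y = 97.1%

97.1%


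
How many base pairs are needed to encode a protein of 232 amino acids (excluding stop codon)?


Each amino acid = 1 codon = 3 bp
bp = 232 * 3 = 696 bp

696 bp


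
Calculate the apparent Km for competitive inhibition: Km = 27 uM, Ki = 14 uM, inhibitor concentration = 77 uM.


Km_app = Km * (1 + [I]/Ki)
Km_app = 27 * (1 + 77/14)
Km_app = 175.5 uM

175.5 uM


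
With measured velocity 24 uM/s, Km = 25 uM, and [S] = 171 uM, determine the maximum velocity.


Vmax = v * (Km + [S]) / [S]
Vmax = 24 * (25 + 171) / 171
Vmax = 27.5088 uM/s

27.5088 uM/s


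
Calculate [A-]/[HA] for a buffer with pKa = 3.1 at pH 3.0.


[A-]/[HA] = 10^(pH - pKa)
= 10^(3.0 - 3.1)
= 0.7943

0.7943


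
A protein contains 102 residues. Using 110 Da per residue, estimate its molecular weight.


MW = n_residues * 110 Da
MW = 102 * 110
MW = 11220 Da

11220 Da


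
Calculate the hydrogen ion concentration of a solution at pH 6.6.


[H+] = 10^(-pH)
[H+] = 10^(-6.6)
[H+] = 2.512e-07 M

2.512e-07 M


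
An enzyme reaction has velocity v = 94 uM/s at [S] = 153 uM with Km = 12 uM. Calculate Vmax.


Vmax = v * (Km + [S]) / [S]
Vmax = 94 * (12 + 153) / 153
Vmax = 101.3725 uM/s

101.3725 uM/s


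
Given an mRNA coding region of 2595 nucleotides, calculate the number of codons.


codons = nucleotides / 3
codons = 2595 / 3 = 865

865


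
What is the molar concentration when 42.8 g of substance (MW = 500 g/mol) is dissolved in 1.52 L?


C = (mass / MW) / volume
C = (42.8 / 500) / 1.52
C = 0.0563 M

0.0563 M


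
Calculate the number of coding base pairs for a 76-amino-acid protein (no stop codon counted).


Each amino acid = 1 codon = 3 bp
bp = 76 * 3 = 228 bp

228 bp


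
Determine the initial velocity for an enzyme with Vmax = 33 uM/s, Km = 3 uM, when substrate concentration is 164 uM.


v = Vmax * [S] / (Km + [S])
v = 33 * 164 / (3 + 164)
v = 32.4072 uM/s

32.4072 uM/s


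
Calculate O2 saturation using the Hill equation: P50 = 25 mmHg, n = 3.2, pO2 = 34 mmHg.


Y = pO2^n / (P50^n + pO2^n)
Y = 34^3.2 / (25^3.2 + 34^3.2)
Y = 72.79%

72.79%


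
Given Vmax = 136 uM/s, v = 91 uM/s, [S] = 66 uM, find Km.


Km = [S] * (Vmax - v) / v
Km = 66 * (136 - 91) / 91
Km = 32.6374 uM

32.6374 uM


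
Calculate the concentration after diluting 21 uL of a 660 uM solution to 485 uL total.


C2 = C1 * V1 / V2
C2 = 660 * 21 / 485
C2 = 28.5773 uM

28.5773 uM


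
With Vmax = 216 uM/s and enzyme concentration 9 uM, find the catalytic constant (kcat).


kcat = Vmax / [E]t
kcat = 216 / 9
kcat = 24.0 s^-1

24.0 s^-1


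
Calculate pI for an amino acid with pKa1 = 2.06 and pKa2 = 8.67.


pI = (pKa1 + pKa2) / 2
pI = (2.06 + 8.67) / 2
pI = 5.365

5.365


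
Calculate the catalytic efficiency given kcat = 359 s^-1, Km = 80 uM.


Catalytic efficiency = kcat / Km
= 359 / 80
= 4.4875 uM^-1*s^-1

4.4875 uM^-1*s^-1


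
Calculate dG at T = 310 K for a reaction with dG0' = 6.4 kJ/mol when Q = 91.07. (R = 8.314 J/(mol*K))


dG = dG0' + RT * ln(Q) / 1000
dG = 6.4 + 8.314 * 310 * ln(91.07) / 1000
dG = 18.028 kJ/mol

18.028 kJ/mol


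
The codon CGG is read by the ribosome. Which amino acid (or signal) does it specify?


Standard genetic code lookup.
Codon CGG -> Arg

Arg


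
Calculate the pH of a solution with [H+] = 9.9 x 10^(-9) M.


pH = -log10([H+])
pH = -log10(9.9 x 10^(-9))
pH = 8.0044

8.0044


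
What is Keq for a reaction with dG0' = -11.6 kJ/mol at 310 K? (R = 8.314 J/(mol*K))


Keq = exp(-dG0 * 1000 / (R * T))
Keq = exp(-(-11.6) * 1000 / (8.314 * 310))
Keq = 90.086

90.086


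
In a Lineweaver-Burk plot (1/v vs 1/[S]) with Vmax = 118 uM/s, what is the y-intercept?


y-intercept = 1/Vmax
= 1/118
= 0.0085 s/uM

0.0085 s/uM


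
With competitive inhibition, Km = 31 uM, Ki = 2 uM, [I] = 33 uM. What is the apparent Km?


Km_app = Km * (1 + [I]/Ki)
Km_app = 31 * (1 + 33/2)
Km_app = 542.5 uM

542.5 uM


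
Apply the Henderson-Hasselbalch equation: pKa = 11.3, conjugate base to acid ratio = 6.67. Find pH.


pH = pKa + log10([A-]/[HA])
pH = 11.3 + log10(6.67)
pH = 12.1241

12.1241


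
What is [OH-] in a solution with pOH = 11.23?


[OH-] = 10^(-pOH)
[OH-] = 10^(-11.23)
[OH-] = 5.888e-12 M

5.888e-12 M


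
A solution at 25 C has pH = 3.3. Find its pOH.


pOH = 14 - pH
pOH = 14 - 3.3
pOH = 10.7

10.7


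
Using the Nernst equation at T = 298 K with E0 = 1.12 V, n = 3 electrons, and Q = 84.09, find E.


E = E0 - (RT/nF) * ln(Q)
E = 1.12 - (8.314 * 298 / (3 * 96485)) * ln(84.09)
E = 1.0821 V

1.0821 V


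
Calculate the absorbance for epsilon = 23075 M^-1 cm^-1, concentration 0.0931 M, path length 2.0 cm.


A = epsilon * c * l
A = 23075 * 0.0931 * 2.0
A = 4296.565

4296.565


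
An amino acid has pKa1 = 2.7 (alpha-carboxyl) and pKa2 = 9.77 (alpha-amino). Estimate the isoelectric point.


pI = (pKa1 + pKa2) / 2
pI = (2.7 + 9.77) / 2
pI = 6.235

6.235


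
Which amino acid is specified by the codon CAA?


Standard genetic code lookup.
Codon CAA -> Gln

Gln


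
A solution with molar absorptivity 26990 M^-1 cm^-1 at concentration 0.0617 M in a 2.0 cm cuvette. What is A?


A = epsilon * c * l
A = 26990 * 0.0617 * 2.0
A = 3330.566

3330.566


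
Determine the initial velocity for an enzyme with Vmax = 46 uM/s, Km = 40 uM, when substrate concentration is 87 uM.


v = Vmax * [S] / (Km + [S])
v = 46 * 87 / (40 + 87)
v = 31.5118 uM/s

31.5118 uM/s


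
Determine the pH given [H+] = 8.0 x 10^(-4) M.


pH = -log10([H+])
pH = -log10(8.0 x 10^(-4))
pH = 3.0969

3.0969


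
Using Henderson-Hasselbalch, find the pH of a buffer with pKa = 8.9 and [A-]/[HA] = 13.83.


pH = pKa + log10([A-]/[HA])
pH = 8.9 + log10(13.83)
pH = 10.0408

10.0408


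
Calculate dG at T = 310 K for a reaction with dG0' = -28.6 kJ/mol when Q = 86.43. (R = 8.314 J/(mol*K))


dG = dG0' + RT * ln(Q) / 1000
dG = -28.6 + 8.314 * 310 * ln(86.43) / 1000
dG = -17.1068 kJ/mol

-17.1068 kJ/mol


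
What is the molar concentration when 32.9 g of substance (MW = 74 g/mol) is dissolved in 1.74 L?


C = (mass / MW) / volume
C = (32.9 / 74) / 1.74
C = 0.2555 M

0.2555 M


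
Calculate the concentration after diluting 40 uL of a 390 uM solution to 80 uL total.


C2 = C1 * V1 / V2
C2 = 390 * 40 / 80
C2 = 195.0 uM

195.0 uM


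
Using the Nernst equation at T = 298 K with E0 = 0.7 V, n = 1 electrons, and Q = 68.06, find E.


E = E0 - (RT/nF) * ln(Q)
E = 0.7 - (8.314 * 298 / (1 * 96485)) * ln(68.06)
E = 0.5916 V

0.5916 V


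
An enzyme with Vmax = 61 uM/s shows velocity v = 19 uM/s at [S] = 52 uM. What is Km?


Km = [S] * (Vmax - v) / v
Km = 52 * (61 - 19) / 19
Km = 114.9474 uM

114.9474 uM


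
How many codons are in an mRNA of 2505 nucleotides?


codons = nucleotides / 3
codons = 2505 / 3 = 835

835


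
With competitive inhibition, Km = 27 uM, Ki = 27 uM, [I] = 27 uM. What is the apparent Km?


Km_app = Km * (1 + [I]/Ki)
Km_app = 27 * (1 + 27/27)
Km_app = 54.0 uM

54.0 uM


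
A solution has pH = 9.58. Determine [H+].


[H+] = 10^(-pH)
[H+] = 10^(-9.58)
[H+] = 2.630e-10 M

2.630e-10 M


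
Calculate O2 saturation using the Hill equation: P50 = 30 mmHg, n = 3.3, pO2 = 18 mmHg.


Y = pO2^n / (P50^n + pO2^n)
Y = 18^3.3 / (30^3.3 + 18^3.3)
Y = 15.63%

15.63%


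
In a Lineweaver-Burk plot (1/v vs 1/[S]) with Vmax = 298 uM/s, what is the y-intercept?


y-intercept = 1/Vmax
= 1/298
= 0.0034 s/uM

0.0034 s/uM


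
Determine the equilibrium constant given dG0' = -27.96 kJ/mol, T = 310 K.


Keq = exp(-dG0 * 1000 / (R * T))
Keq = exp(-(-27.96) * 1000 / (8.314 * 310))
Keq = 51451.4581

51451.4581


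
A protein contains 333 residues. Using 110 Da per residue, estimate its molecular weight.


MW = n_residues * 110 Da
MW = 333 * 110
MW = 36630 Da

36630 Da


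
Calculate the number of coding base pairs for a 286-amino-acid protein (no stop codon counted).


Each amino acid = 1 codon = 3 bp
bp = 286 * 3 = 858 bp

858 bp


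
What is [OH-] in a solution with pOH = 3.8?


[OH-] = 10^(-pOH)
[OH-] = 10^(-3.8)
[OH-] = 1.585e-04 M

1.585e-04 M


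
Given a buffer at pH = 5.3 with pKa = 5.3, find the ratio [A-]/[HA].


[A-]/[HA] = 10^(pH - pKa)
= 10^(5.3 - 5.3)
= 1.0

1.0


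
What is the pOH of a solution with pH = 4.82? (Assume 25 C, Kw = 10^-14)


pOH = 14 - pH
pOH = 14 - 4.82
pOH = 9.18

9.18


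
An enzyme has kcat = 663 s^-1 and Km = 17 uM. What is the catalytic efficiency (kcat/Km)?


Catalytic efficiency = kcat / Km
= 663 / 17
= 39.0 uM^-1*s^-1

39.0 uM^-1*s^-1


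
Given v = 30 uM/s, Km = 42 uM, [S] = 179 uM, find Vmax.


Vmax = v * (Km + [S]) / [S]
Vmax = 30 * (42 + 179) / 179
Vmax = 37.0391 uM/s

37.0391 uM/s


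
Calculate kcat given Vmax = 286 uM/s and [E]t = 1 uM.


kcat = Vmax / [E]t
kcat = 286 / 1
kcat = 286.0 s^-1

286.0 s^-1


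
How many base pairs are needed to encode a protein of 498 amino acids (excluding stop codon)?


Each amino acid = 1 codon = 3 bp
bp = 498 * 3 = 1494 bp

1494 bp


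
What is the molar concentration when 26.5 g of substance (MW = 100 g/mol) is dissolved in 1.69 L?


C = (mass / MW) / volume
C = (26.5 / 100) / 1.69
C = 0.1568 M

0.1568 M


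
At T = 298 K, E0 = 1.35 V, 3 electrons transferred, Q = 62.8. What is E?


E = E0 - (RT/nF) * ln(Q)
E = 1.35 - (8.314 * 298 / (3 * 96485)) * ln(62.8)
E = 1.3146 V

1.3146 V


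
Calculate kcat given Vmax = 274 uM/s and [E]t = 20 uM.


kcat = Vmax / [E]t
kcat = 274 / 20
kcat = 13.7 s^-1

13.7 s^-1


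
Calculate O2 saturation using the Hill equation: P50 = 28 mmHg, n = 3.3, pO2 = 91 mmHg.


Y = pO2^n / (P50^n + pO2^n)
Y = 91^3.3 / (28^3.3 + 91^3.3)
Y = 98.0%

98.0%


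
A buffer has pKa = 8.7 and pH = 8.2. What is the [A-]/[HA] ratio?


[A-]/[HA] = 10^(pH - pKa)
= 10^(8.2 - 8.7)
= 0.3162

0.3162


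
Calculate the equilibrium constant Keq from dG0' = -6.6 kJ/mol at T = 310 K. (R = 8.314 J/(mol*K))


Keq = exp(-dG0 * 1000 / (R * T))
Keq = exp(-(-6.6) * 1000 / (8.314 * 310))
Keq = 12.9459

12.9459


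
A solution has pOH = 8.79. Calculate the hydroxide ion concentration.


[OH-] = 10^(-pOH)
[OH-] = 10^(-8.79)
[OH-] = 1.622e-09 M

1.622e-09 M


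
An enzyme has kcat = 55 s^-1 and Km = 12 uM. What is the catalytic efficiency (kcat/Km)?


Catalytic efficiency = kcat / Km
= 55 / 12
= 4.5833 uM^-1*s^-1

4.5833 uM^-1*s^-1


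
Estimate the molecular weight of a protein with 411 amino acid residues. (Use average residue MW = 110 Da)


MW = n_residues * 110 Da
MW = 411 * 110
MW = 45210 Da

45210 Da


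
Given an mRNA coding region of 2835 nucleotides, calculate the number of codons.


codons = nucleotides / 3
codons = 2835 / 3 = 945

945


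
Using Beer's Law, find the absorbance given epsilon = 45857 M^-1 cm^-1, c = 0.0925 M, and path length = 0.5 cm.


A = epsilon * c * l
A = 45857 * 0.0925 * 0.5
A = 2120.8863

2120.8863


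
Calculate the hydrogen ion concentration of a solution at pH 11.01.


[H+] = 10^(-pH)
[H+] = 10^(-11.01)
[H+] = 9.772e-12 M

9.772e-12 M


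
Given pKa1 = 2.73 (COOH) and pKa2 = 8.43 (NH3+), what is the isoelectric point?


pI = (pKa1 + pKa2) / 2
pI = (2.73 + 8.43) / 2
pI = 5.58

5.58


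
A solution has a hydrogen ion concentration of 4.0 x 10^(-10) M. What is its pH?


pH = -log10([H+])
pH = -log10(4.0 x 10^(-10))
pH = 9.3979

9.3979


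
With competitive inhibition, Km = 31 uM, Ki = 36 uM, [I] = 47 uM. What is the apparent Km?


Km_app = Km * (1 + [I]/Ki)
Km_app = 31 * (1 + 47/36)
Km_app = 71.4722 uM

71.4722 uM


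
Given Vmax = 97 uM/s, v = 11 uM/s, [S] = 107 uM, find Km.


Km = [S] * (Vmax - v) / v
Km = 107 * (97 - 11) / 11
Km = 836.5455 uM

836.5455 uM


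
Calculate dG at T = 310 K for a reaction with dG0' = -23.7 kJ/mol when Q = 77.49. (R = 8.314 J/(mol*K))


dG = dG0' + RT * ln(Q) / 1000
dG = -23.7 + 8.314 * 310 * ln(77.49) / 1000
dG = -12.4882 kJ/mol

-12.4882 kJ/mol


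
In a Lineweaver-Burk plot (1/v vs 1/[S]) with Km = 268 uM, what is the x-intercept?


x-intercept = -1/Km
= -1/268
= -0.0037 1/uM

-0.0037 1/uM


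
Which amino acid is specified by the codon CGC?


Standard genetic code lookup.
Codon CGC -> Arg

Arg


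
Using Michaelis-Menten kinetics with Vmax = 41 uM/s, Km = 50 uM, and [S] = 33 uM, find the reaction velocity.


v = Vmax * [S] / (Km + [S])
v = 41 * 33 / (50 + 33)
v = 16.3012 uM/s

16.3012 uM/s


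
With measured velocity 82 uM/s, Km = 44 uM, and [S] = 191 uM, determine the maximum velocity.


Vmax = v * (Km + [S]) / [S]
Vmax = 82 * (44 + 191) / 191
Vmax = 100.8901 uM/s

100.8901 uM/s


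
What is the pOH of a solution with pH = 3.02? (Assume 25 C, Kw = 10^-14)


pOH = 14 - pH
pOH = 14 - 3.02
pOH = 10.98

10.98


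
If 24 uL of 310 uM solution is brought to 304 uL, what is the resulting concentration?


C2 = C1 * V1 / V2
C2 = 310 * 24 / 304
C2 = 24.4737 uM

24.4737 uM


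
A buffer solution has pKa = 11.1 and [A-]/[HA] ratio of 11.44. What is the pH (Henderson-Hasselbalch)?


pH = pKa + log10([A-]/[HA])
pH = 11.1 + log10(11.44)
pH = 12.1584

12.1584


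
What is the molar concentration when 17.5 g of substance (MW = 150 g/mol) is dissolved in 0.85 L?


C = (mass / MW) / volume
C = (17.5 / 150) / 0.85
C = 0.1373 M

0.1373 M


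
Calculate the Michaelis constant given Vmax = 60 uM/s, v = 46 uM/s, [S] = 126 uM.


Km = [S] * (Vmax - v) / v
Km = 126 * (60 - 46) / 46
Km = 38.3478 uM

38.3478 uM


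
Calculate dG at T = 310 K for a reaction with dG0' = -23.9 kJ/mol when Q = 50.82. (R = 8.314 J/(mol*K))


dG = dG0' + RT * ln(Q) / 1000
dG = -23.9 + 8.314 * 310 * ln(50.82) / 1000
dG = -13.7755 kJ/mol

-13.7755 kJ/mol


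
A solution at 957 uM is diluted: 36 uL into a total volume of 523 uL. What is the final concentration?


C2 = C1 * V1 / V2
C2 = 957 * 36 / 523
C2 = 65.8738 uM

65.8738 uM


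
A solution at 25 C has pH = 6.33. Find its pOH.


pOH = 14 - pH
pOH = 14 - 6.33
pOH = 7.67

7.67


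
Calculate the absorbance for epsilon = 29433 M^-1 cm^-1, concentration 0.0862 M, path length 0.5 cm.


A = epsilon * c * l
A = 29433 * 0.0862 * 0.5
A = 1268.5623

1268.5623


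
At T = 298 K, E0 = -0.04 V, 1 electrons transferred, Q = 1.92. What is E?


E = E0 - (RT/nF) * ln(Q)
E = -0.04 - (8.314 * 298 / (1 * 96485)) * ln(1.92)
E = -0.0568 V

-0.0568 V


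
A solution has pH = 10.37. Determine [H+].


[H+] = 10^(-pH)
[H+] = 10^(-10.37)
[H+] = 4.266e-11 M

4.266e-11 M


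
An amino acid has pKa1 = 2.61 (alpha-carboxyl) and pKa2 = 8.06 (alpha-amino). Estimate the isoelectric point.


pI = (pKa1 + pKa2) / 2
pI = (2.61 + 8.06) / 2
pI = 5.335

5.335


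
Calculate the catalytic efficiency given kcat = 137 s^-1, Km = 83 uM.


Catalytic efficiency = kcat / Km
= 137 / 83
= 1.6506 uM^-1*s^-1

1.6506 uM^-1*s^-1


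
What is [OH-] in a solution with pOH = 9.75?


[OH-] = 10^(-pOH)
[OH-] = 10^(-9.75)
[OH-] = 1.778e-10 M

1.778e-10 M


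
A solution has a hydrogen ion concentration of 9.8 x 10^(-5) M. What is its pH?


pH = -log10([H+])
pH = -log10(9.8 x 10^(-5))
pH = 4.0088

4.0088


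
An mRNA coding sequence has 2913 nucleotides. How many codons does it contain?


codons = nucleotides / 3
codons = 2913 / 3 = 971

971


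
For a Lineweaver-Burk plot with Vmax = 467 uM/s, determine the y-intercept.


y-intercept = 1/Vmax
= 1/467
= 0.0021 s/uM

0.0021 s/uM


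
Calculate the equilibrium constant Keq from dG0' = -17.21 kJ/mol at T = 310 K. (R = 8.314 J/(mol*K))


Keq = exp(-dG0 * 1000 / (R * T))
Keq = exp(-(-17.21) * 1000 / (8.314 * 310))
Keq = 794.2729

794.2729


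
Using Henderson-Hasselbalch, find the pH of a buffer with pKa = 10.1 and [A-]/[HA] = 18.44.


pH = pKa + log10([A-]/[HA])
pH = 10.1 + log10(18.44)
pH = 11.3658

11.3658


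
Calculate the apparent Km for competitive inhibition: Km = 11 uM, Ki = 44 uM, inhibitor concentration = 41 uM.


Km_app = Km * (1 + [I]/Ki)
Km_app = 11 * (1 + 41/44)
Km_app = 21.25 uM

21.25 uM


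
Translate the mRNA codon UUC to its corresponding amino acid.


Standard genetic code lookup.
Codon UUC -> Phe

Phe


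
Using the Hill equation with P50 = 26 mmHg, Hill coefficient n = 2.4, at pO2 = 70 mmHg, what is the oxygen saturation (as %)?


Y = pO2^n / (P50^n + pO2^n)
Y = 70^2.4 / (26^2.4 + 70^2.4)
Y = 91.51%

91.51%


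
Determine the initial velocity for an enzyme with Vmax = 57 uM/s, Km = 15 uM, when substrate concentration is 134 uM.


v = Vmax * [S] / (Km + [S])
v = 57 * 134 / (15 + 134)
v = 51.2617 uM/s

51.2617 uM/s


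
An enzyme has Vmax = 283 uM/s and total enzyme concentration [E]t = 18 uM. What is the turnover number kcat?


kcat = Vmax / [E]t
kcat = 283 / 18
kcat = 15.7222 s^-1

15.7222 s^-1


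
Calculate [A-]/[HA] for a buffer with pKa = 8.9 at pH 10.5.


[A-]/[HA] = 10^(pH - pKa)
= 10^(10.5 - 8.9)
= 39.8107

39.8107


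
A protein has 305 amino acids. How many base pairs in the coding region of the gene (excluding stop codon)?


Each amino acid = 1 codon = 3 bp
bp = 305 * 3 = 915 bp

915 bp


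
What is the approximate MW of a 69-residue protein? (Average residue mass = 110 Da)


MW = n_residues * 110 Da
MW = 69 * 110
MW = 7590 Da

7590 Da


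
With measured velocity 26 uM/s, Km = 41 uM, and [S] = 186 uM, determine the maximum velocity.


Vmax = v * (Km + [S]) / [S]
Vmax = 26 * (41 + 186) / 186
Vmax = 31.7312 uM/s

31.7312 uM/s


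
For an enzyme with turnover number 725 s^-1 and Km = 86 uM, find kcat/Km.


Catalytic efficiency = kcat / Km
= 725 / 86
= 8.4302 uM^-1*s^-1

8.4302 uM^-1*s^-1


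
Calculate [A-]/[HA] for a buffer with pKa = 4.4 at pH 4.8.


[A-]/[HA] = 10^(pH - pKa)
= 10^(4.8 - 4.4)
= 2.5119

2.5119


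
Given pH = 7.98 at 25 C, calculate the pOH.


pOH = 14 - pH
pOH = 14 - 7.98
pOH = 6.02

6.02


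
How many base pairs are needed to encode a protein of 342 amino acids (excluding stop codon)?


Each amino acid = 1 codon = 3 bp
bp = 342 * 3 = 1026 bp

1026 bp


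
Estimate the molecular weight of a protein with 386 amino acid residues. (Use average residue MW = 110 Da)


MW = n_residues * 110 Da
MW = 386 * 110
MW = 42460 Da

42460 Da


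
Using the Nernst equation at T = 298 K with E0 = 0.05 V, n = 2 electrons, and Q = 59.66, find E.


E = E0 - (RT/nF) * ln(Q)
E = 0.05 - (8.314 * 298 / (2 * 96485)) * ln(59.66)
E = -0.0025 V

-0.0025 V


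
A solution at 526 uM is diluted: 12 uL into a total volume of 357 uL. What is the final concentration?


C2 = C1 * V1 / V2
C2 = 526 * 12 / 357
C2 = 17.6807 uM

17.6807 uM


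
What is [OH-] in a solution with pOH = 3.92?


[OH-] = 10^(-pOH)
[OH-] = 10^(-3.92)
[OH-] = 1.202e-04 M

1.202e-04 M


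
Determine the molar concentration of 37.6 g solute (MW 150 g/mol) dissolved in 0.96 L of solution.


C = (mass / MW) / volume
C = (37.6 / 150) / 0.96
C = 0.2611 M

0.2611 M


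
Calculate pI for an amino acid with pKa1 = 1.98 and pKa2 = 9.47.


pI = (pKa1 + pKa2) / 2
pI = (1.98 + 9.47) / 2
pI = 5.725

5.725


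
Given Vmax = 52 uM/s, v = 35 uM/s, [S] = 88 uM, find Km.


Km = [S] * (Vmax - v) / v
Km = 88 * (52 - 35) / 35
Km = 42.7429 uM

42.7429 uM


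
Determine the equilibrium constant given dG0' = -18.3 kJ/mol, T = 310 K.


Keq = exp(-dG0 * 1000 / (R * T))
Keq = exp(-(-18.3) * 1000 / (8.314 * 310))
Keq = 1212.3838

1212.3838


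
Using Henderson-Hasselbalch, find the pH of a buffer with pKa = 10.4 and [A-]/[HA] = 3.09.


pH = pKa + log10([A-]/[HA])
pH = 10.4 + log10(3.09)
pH = 10.89

10.89


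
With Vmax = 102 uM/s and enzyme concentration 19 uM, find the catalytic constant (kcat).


kcat = Vmax / [E]t
kcat = 102 / 19
kcat = 5.3684 s^-1

5.3684 s^-1


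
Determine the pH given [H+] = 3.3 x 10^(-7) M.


pH = -log10([H+])
pH = -log10(3.3 x 10^(-7))
pH = 6.4815

6.4815


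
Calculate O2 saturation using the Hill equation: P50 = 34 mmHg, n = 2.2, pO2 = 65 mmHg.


Y = pO2^n / (P50^n + pO2^n)
Y = 65^2.2 / (34^2.2 + 65^2.2)
Y = 80.62%

80.62%


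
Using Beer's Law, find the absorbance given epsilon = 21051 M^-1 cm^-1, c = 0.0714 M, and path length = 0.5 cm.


A = epsilon * c * l
A = 21051 * 0.0714 * 0.5
A = 751.5207

751.5207


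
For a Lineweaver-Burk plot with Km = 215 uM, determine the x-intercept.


x-intercept = -1/Km
= -1/215
= -0.0047 1/uM

-0.0047 1/uM


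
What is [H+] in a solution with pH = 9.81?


[H+] = 10^(-pH)
[H+] = 10^(-9.81)
[H+] = 1.549e-10 M

1.549e-10 M


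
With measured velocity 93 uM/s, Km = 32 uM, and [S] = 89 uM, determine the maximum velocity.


Vmax = v * (Km + [S]) / [S]
Vmax = 93 * (32 + 89) / 89
Vmax = 126.4382 uM/s

126.4382 uM/s


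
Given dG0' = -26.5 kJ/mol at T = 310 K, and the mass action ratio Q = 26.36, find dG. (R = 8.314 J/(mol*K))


dG = dG0' + RT * ln(Q) / 1000
dG = -26.5 + 8.314 * 310 * ln(26.36) / 1000
dG = -18.0673 kJ/mol

-18.0673 kJ/mol


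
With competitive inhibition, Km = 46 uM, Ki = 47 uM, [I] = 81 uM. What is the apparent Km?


Km_app = Km * (1 + [I]/Ki)
Km_app = 46 * (1 + 81/47)
Km_app = 125.2766 uM

125.2766 uM


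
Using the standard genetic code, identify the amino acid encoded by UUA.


Standard genetic code lookup.
Codon UUA -> Leu

Leu


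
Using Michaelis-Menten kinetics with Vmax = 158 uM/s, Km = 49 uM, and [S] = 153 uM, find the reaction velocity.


v = Vmax * [S] / (Km + [S])
v = 158 * 153 / (49 + 153)
v = 119.6733 uM/s

119.6733 uM/s


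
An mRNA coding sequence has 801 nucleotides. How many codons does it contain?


codons = nucleotides / 3
codons = 801 / 3 = 267

267


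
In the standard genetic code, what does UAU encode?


Standard genetic code lookup.
Codon UAU -> Tyr

Tyr


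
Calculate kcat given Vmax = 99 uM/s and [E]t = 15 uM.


kcat = Vmax / [E]t
kcat = 99 / 15
kcat = 6.6 s^-1

6.6 s^-1


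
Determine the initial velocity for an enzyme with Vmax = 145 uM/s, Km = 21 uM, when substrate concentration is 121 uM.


v = Vmax * [S] / (Km + [S])
v = 145 * 121 / (21 + 121)
v = 123.5563 uM/s

123.5563 uM/s


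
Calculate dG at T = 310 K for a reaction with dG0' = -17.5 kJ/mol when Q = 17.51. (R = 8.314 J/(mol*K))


dG = dG0' + RT * ln(Q) / 1000
dG = -17.5 + 8.314 * 310 * ln(17.51) / 1000
dG = -10.1217 kJ/mol

-10.1217 kJ/mol


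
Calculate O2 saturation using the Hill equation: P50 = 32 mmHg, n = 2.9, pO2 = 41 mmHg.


Y = pO2^n / (P50^n + pO2^n)
Y = 41^2.9 / (32^2.9 + 41^2.9)
Y = 67.23%

67.23%


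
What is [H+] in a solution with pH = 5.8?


[H+] = 10^(-pH)
[H+] = 10^(-5.8)
[H+] = 1.585e-06 M

1.585e-06 M


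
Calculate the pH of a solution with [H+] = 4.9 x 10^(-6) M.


pH = -log10([H+])
pH = -log10(4.9 x 10^(-6))
pH = 5.3098

5.3098


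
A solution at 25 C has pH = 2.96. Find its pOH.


pOH = 14 - pH
pOH = 14 - 2.96
pOH = 11.04

11.04


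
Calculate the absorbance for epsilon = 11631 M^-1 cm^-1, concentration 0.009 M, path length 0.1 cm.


A = epsilon * c * l
A = 11631 * 0.009 * 0.1
A = 10.4679

10.4679


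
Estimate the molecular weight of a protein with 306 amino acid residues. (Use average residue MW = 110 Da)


MW = n_residues * 110 Da
MW = 306 * 110
MW = 33660 Da

33660 Da


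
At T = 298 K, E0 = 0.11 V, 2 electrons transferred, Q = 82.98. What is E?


E = E0 - (RT/nF) * ln(Q)
E = 0.11 - (8.314 * 298 / (2 * 96485)) * ln(82.98)
E = 0.0533 V

0.0533 V


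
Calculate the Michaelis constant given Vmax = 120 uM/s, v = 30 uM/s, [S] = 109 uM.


Km = [S] * (Vmax - v) / v
Km = 109 * (120 - 30) / 30
Km = 327.0 uM

327.0 uM


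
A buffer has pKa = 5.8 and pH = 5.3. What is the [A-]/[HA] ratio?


[A-]/[HA] = 10^(pH - pKa)
= 10^(5.3 - 5.8)
= 0.3162

0.3162


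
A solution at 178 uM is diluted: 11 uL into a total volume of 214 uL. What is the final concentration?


C2 = C1 * V1 / V2
C2 = 178 * 11 / 214
C2 = 9.1495 uM

9.1495 uM


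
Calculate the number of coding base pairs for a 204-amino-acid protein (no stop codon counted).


Each amino acid = 1 codon = 3 bp
bp = 204 * 3 = 612 bp

612 bp


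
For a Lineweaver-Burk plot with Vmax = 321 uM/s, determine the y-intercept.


y-intercept = 1/Vmax
= 1/321
= 0.0031 s/uM

0.0031 s/uM


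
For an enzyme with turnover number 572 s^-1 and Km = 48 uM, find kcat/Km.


Catalytic efficiency = kcat / Km
= 572 / 48
= 11.9167 uM^-1*s^-1

11.9167 uM^-1*s^-1


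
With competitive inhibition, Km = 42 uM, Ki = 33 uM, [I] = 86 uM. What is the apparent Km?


Km_app = Km * (1 + [I]/Ki)
Km_app = 42 * (1 + 86/33)
Km_app = 151.4545 uM

151.4545 uM


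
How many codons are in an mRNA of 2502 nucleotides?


codons = nucleotides / 3
codons = 2502 / 3 = 834

834


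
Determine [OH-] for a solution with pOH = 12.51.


[OH-] = 10^(-pOH)
[OH-] = 10^(-12.51)
[OH-] = 3.090e-13 M

3.090e-13 M


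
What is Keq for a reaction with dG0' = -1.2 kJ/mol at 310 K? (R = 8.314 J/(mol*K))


Keq = exp(-dG0 * 1000 / (R * T))
Keq = exp(-(-1.2) * 1000 / (8.314 * 310))
Keq = 1.593

1.593


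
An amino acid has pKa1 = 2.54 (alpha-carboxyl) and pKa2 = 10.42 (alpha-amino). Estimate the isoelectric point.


pI = (pKa1 + pKa2) / 2
pI = (2.54 + 10.42) / 2
pI = 6.48

6.48


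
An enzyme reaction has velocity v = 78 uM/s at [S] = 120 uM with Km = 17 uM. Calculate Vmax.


Vmax = v * (Km + [S]) / [S]
Vmax = 78 * (17 + 120) / 120
Vmax = 89.05 uM/s

89.05 uM/s


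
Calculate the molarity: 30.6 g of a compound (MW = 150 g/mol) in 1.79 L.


C = (mass / MW) / volume
C = (30.6 / 150) / 1.79
C = 0.114 M

0.114 M


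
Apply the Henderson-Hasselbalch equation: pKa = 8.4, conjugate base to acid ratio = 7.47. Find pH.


pH = pKa + log10([A-]/[HA])
pH = 8.4 + log10(7.47)
pH = 9.2733

9.2733


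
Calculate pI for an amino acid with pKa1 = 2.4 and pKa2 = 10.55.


pI = (pKa1 + pKa2) / 2
pI = (2.4 + 10.55) / 2
pI = 6.475

6.475


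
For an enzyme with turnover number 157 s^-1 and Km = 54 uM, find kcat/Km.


Catalytic efficiency = kcat / Km
= 157 / 54
= 2.9074 uM^-1*s^-1

2.9074 uM^-1*s^-1


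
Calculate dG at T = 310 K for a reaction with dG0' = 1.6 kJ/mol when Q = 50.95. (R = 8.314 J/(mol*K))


dG = dG0' + RT * ln(Q) / 1000
dG = 1.6 + 8.314 * 310 * ln(50.95) / 1000
dG = 11.7311 kJ/mol

11.7311 kJ/mol


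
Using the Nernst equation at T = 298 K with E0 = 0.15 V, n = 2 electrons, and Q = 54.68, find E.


E = E0 - (RT/nF) * ln(Q)
E = 0.15 - (8.314 * 298 / (2 * 96485)) * ln(54.68)
E = 0.0986 V

0.0986 V


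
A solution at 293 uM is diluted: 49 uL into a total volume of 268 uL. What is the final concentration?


C2 = C1 * V1 / V2
C2 = 293 * 49 / 268
C2 = 53.5709 uM

53.5709 uM


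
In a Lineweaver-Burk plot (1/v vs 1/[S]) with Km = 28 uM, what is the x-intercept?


x-intercept = -1/Km
= -1/28
= -0.0357 1/uM

-0.0357 1/uM


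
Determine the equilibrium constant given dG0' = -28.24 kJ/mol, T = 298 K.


Keq = exp(-dG0 * 1000 / (R * T))
Keq = exp(-(-28.24) * 1000 / (8.314 * 298))
Keq = 89166.0851

89166.0851


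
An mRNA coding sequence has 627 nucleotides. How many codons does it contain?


codons = nucleotides / 3
codons = 627 / 3 = 209

209


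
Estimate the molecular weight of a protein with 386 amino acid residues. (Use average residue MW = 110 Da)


MW = n_residues * 110 Da
MW = 386 * 110
MW = 42460 Da

42460 Da


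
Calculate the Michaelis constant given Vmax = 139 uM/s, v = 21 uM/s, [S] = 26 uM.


Km = [S] * (Vmax - v) / v
Km = 26 * (139 - 21) / 21
Km = 146.0952 uM

146.0952 uM


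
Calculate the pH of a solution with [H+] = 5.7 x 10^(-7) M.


pH = -log10([H+])
pH = -log10(5.7 x 10^(-7))
pH = 6.2441

6.2441


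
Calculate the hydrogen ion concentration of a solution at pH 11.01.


[H+] = 10^(-pH)
[H+] = 10^(-11.01)
[H+] = 9.772e-12 M

9.772e-12 M


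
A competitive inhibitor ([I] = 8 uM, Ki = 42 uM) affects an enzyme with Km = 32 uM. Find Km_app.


Km_app = Km * (1 + [I]/Ki)
Km_app = 32 * (1 + 8/42)
Km_app = 38.0952 uM

38.0952 uM


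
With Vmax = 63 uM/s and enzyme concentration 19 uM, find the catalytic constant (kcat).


kcat = Vmax / [E]t
kcat = 63 / 19
kcat = 3.3158 s^-1

3.3158 s^-1


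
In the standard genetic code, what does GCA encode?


Standard genetic code lookup.
Codon GCA -> Ala

Ala


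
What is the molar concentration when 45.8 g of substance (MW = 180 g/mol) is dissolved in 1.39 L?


C = (mass / MW) / volume
C = (45.8 / 180) / 1.39
C = 0.1831 M

0.1831 M


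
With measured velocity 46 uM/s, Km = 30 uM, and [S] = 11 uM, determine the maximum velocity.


Vmax = v * (Km + [S]) / [S]
Vmax = 46 * (30 + 11) / 11
Vmax = 171.4545 uM/s

171.4545 uM/s


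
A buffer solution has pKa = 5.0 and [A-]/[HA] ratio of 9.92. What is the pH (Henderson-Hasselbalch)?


pH = pKa + log10([A-]/[HA])
pH = 5.0 + log10(9.92)
pH = 5.9965

5.9965


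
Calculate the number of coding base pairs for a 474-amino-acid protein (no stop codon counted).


Each amino acid = 1 codon = 3 bp
bp = 474 * 3 = 1422 bp

1422 bp


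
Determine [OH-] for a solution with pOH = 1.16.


[OH-] = 10^(-pOH)
[OH-] = 10^(-1.16)
[OH-] = 0.0692 M

0.0692 M


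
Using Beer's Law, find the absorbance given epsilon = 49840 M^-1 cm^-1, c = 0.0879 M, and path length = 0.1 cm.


A = epsilon * c * l
A = 49840 * 0.0879 * 0.1
A = 438.0936

438.0936


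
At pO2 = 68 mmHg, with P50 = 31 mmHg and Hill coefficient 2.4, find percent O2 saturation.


Y = pO2^n / (P50^n + pO2^n)
Y = 68^2.4 / (31^2.4 + 68^2.4)
Y = 86.82%

86.82%


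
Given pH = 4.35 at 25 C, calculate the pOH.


pOH = 14 - pH
pOH = 14 - 4.35
pOH = 9.65

9.65


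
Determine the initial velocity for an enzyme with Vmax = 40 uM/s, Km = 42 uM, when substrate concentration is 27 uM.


v = Vmax * [S] / (Km + [S])
v = 40 * 27 / (42 + 27)
v = 15.6522 uM/s

15.6522 uM/s


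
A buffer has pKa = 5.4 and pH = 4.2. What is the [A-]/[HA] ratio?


[A-]/[HA] = 10^(pH - pKa)
= 10^(4.2 - 5.4)
= 0.0631

0.0631


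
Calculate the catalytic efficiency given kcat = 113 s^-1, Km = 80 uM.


Catalytic efficiency = kcat / Km
= 113 / 80
= 1.4125 uM^-1*s^-1

1.4125 uM^-1*s^-1


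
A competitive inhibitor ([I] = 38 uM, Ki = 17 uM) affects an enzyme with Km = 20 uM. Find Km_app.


Km_app = Km * (1 + [I]/Ki)
Km_app = 20 * (1 + 38/17)
Km_app = 64.7059 uM

64.7059 uM


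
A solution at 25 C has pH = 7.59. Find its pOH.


pOH = 14 - pH
pOH = 14 - 7.59
pOH = 6.41

6.41


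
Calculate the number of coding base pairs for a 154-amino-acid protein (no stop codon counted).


Each amino acid = 1 codon = 3 bp
bp = 154 * 3 = 462 bp

462 bp


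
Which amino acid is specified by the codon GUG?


Standard genetic code lookup.
Codon GUG -> Val

Val


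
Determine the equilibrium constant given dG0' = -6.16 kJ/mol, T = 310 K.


Keq = exp(-dG0 * 1000 / (R * T))
Keq = exp(-(-6.16) * 1000 / (8.314 * 310))
Keq = 10.9142

10.9142


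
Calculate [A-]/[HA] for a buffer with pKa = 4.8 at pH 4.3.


[A-]/[HA] = 10^(pH - pKa)
= 10^(4.3 - 4.8)
= 0.3162

0.3162


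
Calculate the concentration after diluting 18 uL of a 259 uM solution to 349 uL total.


C2 = C1 * V1 / V2
C2 = 259 * 18 / 349
C2 = 13.3582 uM

13.3582 uM


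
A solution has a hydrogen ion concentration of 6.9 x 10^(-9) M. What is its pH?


pH = -log10([H+])
pH = -log10(6.9 x 10^(-9))
pH = 8.1612

8.1612


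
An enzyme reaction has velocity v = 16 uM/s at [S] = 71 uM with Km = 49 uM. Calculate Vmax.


Vmax = v * (Km + [S]) / [S]
Vmax = 16 * (49 + 71) / 71
Vmax = 27.0423 uM/s

27.0423 uM/s


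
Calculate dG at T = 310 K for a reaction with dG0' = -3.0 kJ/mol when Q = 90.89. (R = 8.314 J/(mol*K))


dG = dG0' + RT * ln(Q) / 1000
dG = -3.0 + 8.314 * 310 * ln(90.89) / 1000
dG = 8.6229 kJ/mol

8.6229 kJ/mol
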